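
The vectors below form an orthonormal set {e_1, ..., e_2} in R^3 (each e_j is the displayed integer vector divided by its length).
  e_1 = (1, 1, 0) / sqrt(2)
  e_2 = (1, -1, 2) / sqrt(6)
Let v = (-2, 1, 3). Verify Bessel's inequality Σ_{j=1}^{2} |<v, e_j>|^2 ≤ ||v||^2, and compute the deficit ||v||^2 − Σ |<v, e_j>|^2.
Σ |<v, e_j>|^2 = 2; ||v||^2 = 14; deficit = 12

Write each e_j = u_j / sqrt(<u_j, u_j>) where u_j is the displayed integer vector. Then <v, e_j> = <v, u_j> / sqrt(<u_j, u_j>), so |<v, e_j>|^2 = <v, u_j>^2 / <u_j, u_j>.
Coefficients: <v, e_1> = -1/sqrt(2), <v, e_2> = 3/sqrt(6).
Square and sum: Σ |<v, e_j>|^2 = 2.
Compute ||v||^2 = v·v = 14.
Deficit = 14 − 2 = 12 ≥ 0, confirming Bessel's inequality. (The deficit equals ||v − Σ <v,e_j> e_j||^2, the squared distance from v to span{e_j}.)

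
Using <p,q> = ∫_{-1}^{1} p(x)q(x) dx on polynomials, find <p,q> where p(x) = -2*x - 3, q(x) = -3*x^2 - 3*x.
<p,q> = 10

Expand the product: p(x)·q(x) = 6*x^3 + 15*x^2 + 9*x.
∫_{-1}^{1} of each monomial x^k gives [2/(k+1) if k even, 0 if k odd]. Integrating term-by-term (or equivalently evaluating the antiderivative F(x) = 3*x^4/2 + 5*x^3 + 9*x^2/2 at the endpoints):
  F(1) − F(−1) = 11 − (1) = 10.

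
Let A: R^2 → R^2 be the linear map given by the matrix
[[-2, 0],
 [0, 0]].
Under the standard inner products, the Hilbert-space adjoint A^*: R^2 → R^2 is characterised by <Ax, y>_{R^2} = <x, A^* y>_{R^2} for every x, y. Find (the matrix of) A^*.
A^* = A^T =
[[-2, 0],
 [0, 0]]

For real matrices with standard dot products, the defining identity <Ax, y> = <x, A^* y> gives (Ax)^T y = x^T (A^*) y, i.e. x^T A^T y = x^T (A^*) y. Since this holds for all x, y, we must have A^* = A^T. Therefore
A^* =
[[-2, 0],
 [0, 0]].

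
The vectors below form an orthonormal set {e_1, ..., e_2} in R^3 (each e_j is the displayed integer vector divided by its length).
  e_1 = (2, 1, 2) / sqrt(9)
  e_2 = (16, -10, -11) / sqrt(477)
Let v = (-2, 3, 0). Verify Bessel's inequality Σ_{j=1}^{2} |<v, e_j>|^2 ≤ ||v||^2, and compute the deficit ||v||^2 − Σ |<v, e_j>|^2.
Σ |<v, e_j>|^2 = 433/53; ||v||^2 = 13; deficit = 256/53

Write each e_j = u_j / sqrt(<u_j, u_j>) where u_j is the displayed integer vector. Then <v, e_j> = <v, u_j> / sqrt(<u_j, u_j>), so |<v, e_j>|^2 = <v, u_j>^2 / <u_j, u_j>.
Coefficients: <v, e_1> = -1/sqrt(9), <v, e_2> = -62/sqrt(477).
Square and sum: Σ |<v, e_j>|^2 = 433/53.
Compute ||v||^2 = v·v = 13.
Deficit = 13 − 433/53 = 256/53 ≥ 0, confirming Bessel's inequality. (The deficit equals ||v − Σ <v,e_j> e_j||^2, the squared distance from v to span{e_j}.)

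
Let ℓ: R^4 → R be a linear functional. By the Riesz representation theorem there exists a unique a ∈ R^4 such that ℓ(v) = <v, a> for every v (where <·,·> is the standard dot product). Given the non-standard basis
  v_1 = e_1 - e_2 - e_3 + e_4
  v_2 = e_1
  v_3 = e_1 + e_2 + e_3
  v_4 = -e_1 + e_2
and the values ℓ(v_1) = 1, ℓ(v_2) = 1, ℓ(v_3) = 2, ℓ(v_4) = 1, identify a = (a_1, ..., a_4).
a = (1, 2, -1, 1)

Write a = (a_1, ..., a_4) in the standard basis. For each basis vector v_i, ℓ(v_i) = <v_i, a> is a linear equation in the a_j's. Collect the n equations into a matrix system V a = ℓ, where row i of V is v_i (expressed in the standard basis). Since V is invertible (lower-triangular with 1s on the diagonal, up to permutation), solve by back-substitution:
  V =
[[1, -1, -1, 1],
 [1, 0, 0, 0],
 [1, 1, 1, 0],
 [-1, 1, 0, 0]]
  V a = (1, 1, 2, 1)
Solving gives a = (1, 2, -1, 1).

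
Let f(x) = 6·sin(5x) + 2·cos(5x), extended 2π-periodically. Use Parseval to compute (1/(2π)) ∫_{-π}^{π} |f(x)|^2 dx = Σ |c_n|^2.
Σ |c_n|^2 = 20

Expand |f|^2 and use orthogonality of {sin(nx), cos(mx)} on [-π, π]:
  ∫_{-π}^{π} sin(nx)^2 dx = π, ∫ cos(mx)^2 dx = π, and cross terms integrate to 0.
So ∫_{-π}^{π} f(x)^2 dx = 6^2 · π + 2^2 · π = (36 + 4)π.
Divide by 2π: (36 + 4)/2 = 20.
By Parseval, this equals Σ |c_n|^2.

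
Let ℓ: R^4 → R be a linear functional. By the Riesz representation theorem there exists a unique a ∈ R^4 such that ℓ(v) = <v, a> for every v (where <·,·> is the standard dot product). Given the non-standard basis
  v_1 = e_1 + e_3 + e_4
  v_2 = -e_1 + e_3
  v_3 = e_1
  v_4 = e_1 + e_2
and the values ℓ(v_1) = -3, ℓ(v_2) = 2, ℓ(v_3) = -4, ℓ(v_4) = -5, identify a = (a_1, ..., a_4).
a = (-4, -1, -2, 3)

Write a = (a_1, ..., a_4) in the standard basis. For each basis vector v_i, ℓ(v_i) = <v_i, a> is a linear equation in the a_j's. Collect the n equations into a matrix system V a = ℓ, where row i of V is v_i (expressed in the standard basis). Since V is invertible (lower-triangular with 1s on the diagonal, up to permutation), solve by back-substitution:
  V =
[[1, 0, 1, 1],
 [-1, 0, 1, 0],
 [1, 0, 0, 0],
 [1, 1, 0, 0]]
  V a = (-3, 2, -4, -5)
Solving gives a = (-4, -1, -2, 3).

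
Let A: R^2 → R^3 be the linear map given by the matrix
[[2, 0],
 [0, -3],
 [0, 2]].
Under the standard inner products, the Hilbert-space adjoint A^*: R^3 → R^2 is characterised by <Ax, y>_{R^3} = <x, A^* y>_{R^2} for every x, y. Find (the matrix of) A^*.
A^* = A^T =
[[2, 0, 0],
 [0, -3, 2]]

For real matrices with standard dot products, the defining identity <Ax, y> = <x, A^* y> gives (Ax)^T y = x^T (A^*) y, i.e. x^T A^T y = x^T (A^*) y. Since this holds for all x, y, we must have A^* = A^T. Therefore
A^* =
[[2, 0, 0],
 [0, -3, 2]].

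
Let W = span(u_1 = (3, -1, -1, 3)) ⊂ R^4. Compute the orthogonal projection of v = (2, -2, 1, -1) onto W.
proj_W(v) = (3/5, -1/5, -1/5, 3/5)

Set up U = [u_1 | ... | u_1] ∈ R^(4×1). The projector onto W = col(U) is P = U (U^T U)^(-1) U^T.
Compute U^T U =
  [20],
and U^T v = (4).
Solve U^T U · c = U^T v for the coefficients: c = (1/5). The projection is proj_W(v) = U c.
Check: (v - proj_W(v)) · u_1 = 0  (should be 0).
Result: proj_W(v) = (3/5, -1/5, -1/5, 3/5).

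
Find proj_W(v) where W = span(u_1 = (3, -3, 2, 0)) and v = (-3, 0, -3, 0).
proj_W(v) = (-45/22, 45/22, -15/11, 0)

Set up U = [u_1 | ... | u_1] ∈ R^(4×1). The projector onto W = col(U) is P = U (U^T U)^(-1) U^T.
Compute U^T U =
  [22],
and U^T v = (-15).
Solve U^T U · c = U^T v for the coefficients: c = (-15/22). The projection is proj_W(v) = U c.
Check: (v - proj_W(v)) · u_1 = 0  (should be 0).
Result: proj_W(v) = (-45/22, 45/22, -15/11, 0).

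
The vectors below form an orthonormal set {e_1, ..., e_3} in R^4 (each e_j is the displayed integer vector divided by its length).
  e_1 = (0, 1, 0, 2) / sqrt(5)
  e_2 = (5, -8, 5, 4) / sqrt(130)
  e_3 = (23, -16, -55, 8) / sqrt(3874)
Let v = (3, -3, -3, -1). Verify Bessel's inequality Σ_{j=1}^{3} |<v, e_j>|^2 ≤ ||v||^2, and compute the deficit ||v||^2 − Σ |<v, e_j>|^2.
Σ |<v, e_j>|^2 = 4091/149; ||v||^2 = 28; deficit = 81/149

Write each e_j = u_j / sqrt(<u_j, u_j>) where u_j is the displayed integer vector. Then <v, e_j> = <v, u_j> / sqrt(<u_j, u_j>), so |<v, e_j>|^2 = <v, u_j>^2 / <u_j, u_j>.
Coefficients: <v, e_1> = -5/sqrt(5), <v, e_2> = 20/sqrt(130), <v, e_3> = 274/sqrt(3874).
Square and sum: Σ |<v, e_j>|^2 = 4091/149.
Compute ||v||^2 = v·v = 28.
Deficit = 28 − 4091/149 = 81/149 ≥ 0, confirming Bessel's inequality. (The deficit equals ||v − Σ <v,e_j> e_j||^2, the squared distance from v to span{e_j}.)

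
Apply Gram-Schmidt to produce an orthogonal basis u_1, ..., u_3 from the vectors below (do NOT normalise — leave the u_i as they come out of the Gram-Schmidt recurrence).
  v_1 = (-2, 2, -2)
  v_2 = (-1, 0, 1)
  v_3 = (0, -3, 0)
Orthogonal basis:
  u_1 = (-2, 2, -2)
  u_2 = (-1, 0, 1)
  u_3 = (-1, -2, -1)

Apply the Gram-Schmidt recurrence
  u_1 = v_1
  u_i = v_i − Σ_{j<i} ((v_i · u_j) / (u_j · u_j)) · u_j.

Step by step this gives:
  u_1 = (-2, 2, -2)
  u_2 = (-1, 0, 1)
  u_3 = (-1, -2, -1)

Orthogonality check:
  u_2 · u_1 = 0 (should be 0)
  u_3 · u_1 = 0 (should be 0)
  u_3 · u_2 = 0 (should be 0)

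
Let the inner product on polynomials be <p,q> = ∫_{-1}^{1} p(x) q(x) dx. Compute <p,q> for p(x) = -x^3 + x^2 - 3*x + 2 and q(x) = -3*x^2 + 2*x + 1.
<p,q> = -16/3

Expand the product: p(x)·q(x) = 3*x^5 - 5*x^4 + 10*x^3 - 11*x^2 + x + 2.
∫_{-1}^{1} of each monomial x^k gives [2/(k+1) if k even, 0 if k odd]. Integrating term-by-term (or equivalently evaluating the antiderivative F(x) = x^6/2 - x^5 + 5*x^4/2 - 11*x^3/3 + x^2/2 + 2*x at the endpoints):
  F(1) − F(−1) = 5/6 − (37/6) = -16/3.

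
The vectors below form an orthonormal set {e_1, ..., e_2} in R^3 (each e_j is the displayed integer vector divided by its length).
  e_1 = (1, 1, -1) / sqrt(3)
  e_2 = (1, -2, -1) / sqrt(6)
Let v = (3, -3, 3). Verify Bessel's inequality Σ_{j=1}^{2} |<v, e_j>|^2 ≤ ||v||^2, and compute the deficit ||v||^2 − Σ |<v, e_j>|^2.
Σ |<v, e_j>|^2 = 9; ||v||^2 = 27; deficit = 18

Write each e_j = u_j / sqrt(<u_j, u_j>) where u_j is the displayed integer vector. Then <v, e_j> = <v, u_j> / sqrt(<u_j, u_j>), so |<v, e_j>|^2 = <v, u_j>^2 / <u_j, u_j>.
Coefficients: <v, e_1> = -3/sqrt(3), <v, e_2> = 6/sqrt(6).
Square and sum: Σ |<v, e_j>|^2 = 9.
Compute ||v||^2 = v·v = 27.
Deficit = 27 − 9 = 18 ≥ 0, confirming Bessel's inequality. (The deficit equals ||v − Σ <v,e_j> e_j||^2, the squared distance from v to span{e_j}.)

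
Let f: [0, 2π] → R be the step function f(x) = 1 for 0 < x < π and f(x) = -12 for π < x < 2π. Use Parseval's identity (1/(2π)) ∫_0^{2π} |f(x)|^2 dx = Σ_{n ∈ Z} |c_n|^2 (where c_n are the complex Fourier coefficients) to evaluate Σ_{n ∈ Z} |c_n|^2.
Σ |c_n|^2 = 145/2

Parseval equates the L^2 energy of f (normalised by 1/(2π)) with the ℓ^2 sum of its Fourier coefficients: (1/(2π)) ∫_0^{2π} |f|^2 = Σ |c_n|^2.
Compute the left side: (1/(2π)) [∫_0^π 1^2 dx + ∫_π^{2π} (-12)^2 dx] = (1/(2π)) · (1π + 144π) = (1 + 144)/2 = 145/2.
So Σ_{n ∈ Z} |c_n|^2 = 145/2.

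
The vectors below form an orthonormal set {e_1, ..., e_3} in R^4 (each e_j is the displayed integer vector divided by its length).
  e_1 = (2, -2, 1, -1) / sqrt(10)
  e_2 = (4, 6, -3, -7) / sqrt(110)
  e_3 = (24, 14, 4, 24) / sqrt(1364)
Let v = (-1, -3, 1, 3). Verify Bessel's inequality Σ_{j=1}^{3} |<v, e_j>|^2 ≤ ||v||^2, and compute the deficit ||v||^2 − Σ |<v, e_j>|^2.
Σ |<v, e_j>|^2 = 611/31; ||v||^2 = 20; deficit = 9/31

Write each e_j = u_j / sqrt(<u_j, u_j>) where u_j is the displayed integer vector. Then <v, e_j> = <v, u_j> / sqrt(<u_j, u_j>), so |<v, e_j>|^2 = <v, u_j>^2 / <u_j, u_j>.
Coefficients: <v, e_1> = 2/sqrt(10), <v, e_2> = -46/sqrt(110), <v, e_3> = 10/sqrt(1364).
Square and sum: Σ |<v, e_j>|^2 = 611/31.
Compute ||v||^2 = v·v = 20.
Deficit = 20 − 611/31 = 9/31 ≥ 0, confirming Bessel's inequality. (The deficit equals ||v − Σ <v,e_j> e_j||^2, the squared distance from v to span{e_j}.)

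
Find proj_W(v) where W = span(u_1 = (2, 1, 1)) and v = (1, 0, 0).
proj_W(v) = (2/3, 1/3, 1/3)

Set up U = [u_1 | ... | u_1] ∈ R^(3×1). The projector onto W = col(U) is P = U (U^T U)^(-1) U^T.
Compute U^T U =
  [6],
and U^T v = (2).
Solve U^T U · c = U^T v for the coefficients: c = (1/3). The projection is proj_W(v) = U c.
Check: (v - proj_W(v)) · u_1 = 0  (should be 0).
Result: proj_W(v) = (2/3, 1/3, 1/3).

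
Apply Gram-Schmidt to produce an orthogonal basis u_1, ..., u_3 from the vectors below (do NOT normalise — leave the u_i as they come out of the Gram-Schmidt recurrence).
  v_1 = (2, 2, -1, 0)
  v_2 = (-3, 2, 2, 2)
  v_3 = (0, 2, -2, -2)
Orthogonal basis:
  u_1 = (2, 2, -1, 0)
  u_2 = (-19/9, 26/9, 14/9, 2)
  u_3 = (-256/173, 150/173, -212/173, -322/173)

Apply the Gram-Schmidt recurrence
  u_1 = v_1
  u_i = v_i − Σ_{j<i} ((v_i · u_j) / (u_j · u_j)) · u_j.

Step by step this gives:
  u_1 = (2, 2, -1, 0)
  u_2 = (-19/9, 26/9, 14/9, 2)
  u_3 = (-256/173, 150/173, -212/173, -322/173)

Orthogonality check:
  u_2 · u_1 = 0 (should be 0)
  u_3 · u_1 = 0 (should be 0)
  u_3 · u_2 = 0 (should be 0)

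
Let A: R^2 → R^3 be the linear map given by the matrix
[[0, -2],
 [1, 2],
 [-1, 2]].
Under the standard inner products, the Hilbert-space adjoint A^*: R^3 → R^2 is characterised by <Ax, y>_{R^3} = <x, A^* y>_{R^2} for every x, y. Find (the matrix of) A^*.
A^* = A^T =
[[0, 1, -1],
 [-2, 2, 2]]

For real matrices with standard dot products, the defining identity <Ax, y> = <x, A^* y> gives (Ax)^T y = x^T (A^*) y, i.e. x^T A^T y = x^T (A^*) y. Since this holds for all x, y, we must have A^* = A^T. Therefore
A^* =
[[0, 1, -1],
 [-2, 2, 2]].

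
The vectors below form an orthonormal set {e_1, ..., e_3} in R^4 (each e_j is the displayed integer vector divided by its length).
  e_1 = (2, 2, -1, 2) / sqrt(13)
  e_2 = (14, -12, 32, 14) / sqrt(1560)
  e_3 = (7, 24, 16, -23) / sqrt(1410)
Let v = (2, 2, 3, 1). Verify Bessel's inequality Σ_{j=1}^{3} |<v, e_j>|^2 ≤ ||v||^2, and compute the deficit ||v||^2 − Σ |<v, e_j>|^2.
Σ |<v, e_j>|^2 = 821/47; ||v||^2 = 18; deficit = 25/47

Write each e_j = u_j / sqrt(<u_j, u_j>) where u_j is the displayed integer vector. Then <v, e_j> = <v, u_j> / sqrt(<u_j, u_j>), so |<v, e_j>|^2 = <v, u_j>^2 / <u_j, u_j>.
Coefficients: <v, e_1> = 7/sqrt(13), <v, e_2> = 114/sqrt(1560), <v, e_3> = 87/sqrt(1410).
Square and sum: Σ |<v, e_j>|^2 = 821/47.
Compute ||v||^2 = v·v = 18.
Deficit = 18 − 821/47 = 25/47 ≥ 0, confirming Bessel's inequality. (The deficit equals ||v − Σ <v,e_j> e_j||^2, the squared distance from v to span{e_j}.)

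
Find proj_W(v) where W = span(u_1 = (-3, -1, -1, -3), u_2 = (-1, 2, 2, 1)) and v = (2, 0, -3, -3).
proj_W(v) = (37/46, -51/23, -51/23, -61/46)

Set up U = [u_1 | ... | u_2] ∈ R^(4×2). The projector onto W = col(U) is P = U (U^T U)^(-1) U^T.
Compute U^T U =
  [20, -4]
  [-4, 10],
and U^T v = (6, -11).
Solve U^T U · c = U^T v for the coefficients: c = (2/23, -49/46). The projection is proj_W(v) = U c.
Check: (v - proj_W(v)) · u_1 = 0  (should be 0).
Check: (v - proj_W(v)) · u_2 = 0  (should be 0).
Result: proj_W(v) = (37/46, -51/23, -51/23, -61/46).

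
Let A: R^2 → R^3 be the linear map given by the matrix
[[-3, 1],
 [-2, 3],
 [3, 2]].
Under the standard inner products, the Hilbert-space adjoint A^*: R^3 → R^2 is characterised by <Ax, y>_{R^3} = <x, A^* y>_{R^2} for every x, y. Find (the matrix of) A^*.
A^* = A^T =
[[-3, -2, 3],
 [1, 3, 2]]

For real matrices with standard dot products, the defining identity <Ax, y> = <x, A^* y> gives (Ax)^T y = x^T (A^*) y, i.e. x^T A^T y = x^T (A^*) y. Since this holds for all x, y, we must have A^* = A^T. Therefore
A^* =
[[-3, -2, 3],
 [1, 3, 2]].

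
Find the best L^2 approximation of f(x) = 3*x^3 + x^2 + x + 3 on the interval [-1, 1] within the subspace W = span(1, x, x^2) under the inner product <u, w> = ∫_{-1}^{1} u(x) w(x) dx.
g(x) = x^2 + 14*x/5 + 3

The best approximation g ∈ W is the orthogonal projection of f onto W. Writing g = a_0 + a_1 x + a_2 x^2, the coefficients solve the normal equations G · a = b where
  G_{ij} = <φ_i, φ_j> and b_i = <f, φ_i>, with φ_0 = 1, φ_1 = x, φ_2 = x^2.
G =
  [2, 0, 2/3]
  [0, 2/3, 0]
  [2/3, 0, 2/5],
b = (20/3, 28/15, 12/5).
Solving gives a_0 = 3, a_1 = 14/5, a_2 = 1, so
  g(x) = x^2 + 14*x/5 + 3.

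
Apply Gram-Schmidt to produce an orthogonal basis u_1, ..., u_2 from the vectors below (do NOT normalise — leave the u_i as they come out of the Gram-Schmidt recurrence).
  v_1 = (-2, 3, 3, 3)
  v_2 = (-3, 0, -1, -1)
Orthogonal basis:
  u_1 = (-2, 3, 3, 3)
  u_2 = (-3, 0, -1, -1)

Apply the Gram-Schmidt recurrence
  u_1 = v_1
  u_i = v_i − Σ_{j<i} ((v_i · u_j) / (u_j · u_j)) · u_j.

Step by step this gives:
  u_1 = (-2, 3, 3, 3)
  u_2 = (-3, 0, -1, -1)

Orthogonality check:
  u_2 · u_1 = 0 (should be 0)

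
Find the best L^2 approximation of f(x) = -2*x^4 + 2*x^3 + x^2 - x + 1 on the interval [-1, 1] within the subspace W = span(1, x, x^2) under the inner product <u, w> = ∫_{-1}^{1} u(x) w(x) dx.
g(x) = -5*x^2/7 + x/5 + 41/35

The best approximation g ∈ W is the orthogonal projection of f onto W. Writing g = a_0 + a_1 x + a_2 x^2, the coefficients solve the normal equations G · a = b where
  G_{ij} = <φ_i, φ_j> and b_i = <f, φ_i>, with φ_0 = 1, φ_1 = x, φ_2 = x^2.
G =
  [2, 0, 2/3]
  [0, 2/3, 0]
  [2/3, 0, 2/5],
b = (28/15, 2/15, 52/105).
Solving gives a_0 = 41/35, a_1 = 1/5, a_2 = -5/7, so
  g(x) = -5*x^2/7 + x/5 + 41/35.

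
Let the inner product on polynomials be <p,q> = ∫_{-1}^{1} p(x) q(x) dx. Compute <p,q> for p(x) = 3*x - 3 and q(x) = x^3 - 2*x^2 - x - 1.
<p,q> = 46/5

Expand the product: p(x)·q(x) = 3*x^4 - 9*x^3 + 3*x^2 + 3.
∫_{-1}^{1} of each monomial x^k gives [2/(k+1) if k even, 0 if k odd]. Integrating term-by-term (or equivalently evaluating the antiderivative F(x) = 3*x^5/5 - 9*x^4/4 + x^3 + 3*x at the endpoints):
  F(1) − F(−1) = 47/20 − (-137/20) = 46/5.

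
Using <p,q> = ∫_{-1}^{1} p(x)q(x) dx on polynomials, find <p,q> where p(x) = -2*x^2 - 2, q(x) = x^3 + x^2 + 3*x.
<p,q> = -32/15

Expand the product: p(x)·q(x) = -2*x^5 - 2*x^4 - 8*x^3 - 2*x^2 - 6*x.
∫_{-1}^{1} of each monomial x^k gives [2/(k+1) if k even, 0 if k odd]. Integrating term-by-term (or equivalently evaluating the antiderivative F(x) = -x^6/3 - 2*x^5/5 - 2*x^4 - 2*x^3/3 - 3*x^2 at the endpoints):
  F(1) − F(−1) = -32/5 − (-64/15) = -32/15.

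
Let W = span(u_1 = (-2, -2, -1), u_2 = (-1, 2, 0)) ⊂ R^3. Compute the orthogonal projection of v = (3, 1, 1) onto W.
proj_W(v) = (121/41, 40/41, 47/41)

Set up U = [u_1 | ... | u_2] ∈ R^(3×2). The projector onto W = col(U) is P = U (U^T U)^(-1) U^T.
Compute U^T U =
  [9, -2]
  [-2, 5],
and U^T v = (-9, -1).
Solve U^T U · c = U^T v for the coefficients: c = (-47/41, -27/41). The projection is proj_W(v) = U c.
Check: (v - proj_W(v)) · u_1 = 0  (should be 0).
Check: (v - proj_W(v)) · u_2 = 0  (should be 0).
Result: proj_W(v) = (121/41, 40/41, 47/41).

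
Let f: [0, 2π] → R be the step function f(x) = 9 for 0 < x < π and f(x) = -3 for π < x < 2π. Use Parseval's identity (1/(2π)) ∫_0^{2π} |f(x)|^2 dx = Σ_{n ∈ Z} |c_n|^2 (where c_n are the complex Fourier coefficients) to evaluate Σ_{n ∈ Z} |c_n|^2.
Σ |c_n|^2 = 45

Parseval equates the L^2 energy of f (normalised by 1/(2π)) with the ℓ^2 sum of its Fourier coefficients: (1/(2π)) ∫_0^{2π} |f|^2 = Σ |c_n|^2.
Compute the left side: (1/(2π)) [∫_0^π 9^2 dx + ∫_π^{2π} (-3)^2 dx] = (1/(2π)) · (81π + 9π) = (81 + 9)/2 = 45.
So Σ_{n ∈ Z} |c_n|^2 = 45.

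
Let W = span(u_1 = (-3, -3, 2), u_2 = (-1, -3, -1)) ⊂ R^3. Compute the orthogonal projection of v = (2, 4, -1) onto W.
proj_W(v) = (178/71, 264/71, -47/71)

Set up U = [u_1 | ... | u_2] ∈ R^(3×2). The projector onto W = col(U) is P = U (U^T U)^(-1) U^T.
Compute U^T U =
  [22, 10]
  [10, 11],
and U^T v = (-20, -13).
Solve U^T U · c = U^T v for the coefficients: c = (-45/71, -43/71). The projection is proj_W(v) = U c.
Check: (v - proj_W(v)) · u_1 = 0  (should be 0).
Check: (v - proj_W(v)) · u_2 = 0  (should be 0).
Result: proj_W(v) = (178/71, 264/71, -47/71).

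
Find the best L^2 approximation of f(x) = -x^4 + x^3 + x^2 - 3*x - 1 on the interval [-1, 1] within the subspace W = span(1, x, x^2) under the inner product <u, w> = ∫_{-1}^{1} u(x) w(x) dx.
g(x) = x^2/7 - 12*x/5 - 32/35

The best approximation g ∈ W is the orthogonal projection of f onto W. Writing g = a_0 + a_1 x + a_2 x^2, the coefficients solve the normal equations G · a = b where
  G_{ij} = <φ_i, φ_j> and b_i = <f, φ_i>, with φ_0 = 1, φ_1 = x, φ_2 = x^2.
G =
  [2, 0, 2/3]
  [0, 2/3, 0]
  [2/3, 0, 2/5],
b = (-26/15, -8/5, -58/105).
Solving gives a_0 = -32/35, a_1 = -12/5, a_2 = 1/7, so
  g(x) = x^2/7 - 12*x/5 - 32/35.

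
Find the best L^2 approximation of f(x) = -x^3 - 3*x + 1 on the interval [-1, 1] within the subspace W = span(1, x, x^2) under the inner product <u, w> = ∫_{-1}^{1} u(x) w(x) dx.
g(x) = 1 - 18*x/5

The best approximation g ∈ W is the orthogonal projection of f onto W. Writing g = a_0 + a_1 x + a_2 x^2, the coefficients solve the normal equations G · a = b where
  G_{ij} = <φ_i, φ_j> and b_i = <f, φ_i>, with φ_0 = 1, φ_1 = x, φ_2 = x^2.
G =
  [2, 0, 2/3]
  [0, 2/3, 0]
  [2/3, 0, 2/5],
b = (2, -12/5, 2/3).
Solving gives a_0 = 1, a_1 = -18/5, a_2 = 0, so
  g(x) = 1 - 18*x/5.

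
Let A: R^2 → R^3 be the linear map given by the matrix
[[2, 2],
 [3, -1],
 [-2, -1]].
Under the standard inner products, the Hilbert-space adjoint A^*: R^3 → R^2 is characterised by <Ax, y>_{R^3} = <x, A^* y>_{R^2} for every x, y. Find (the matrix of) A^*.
A^* = A^T =
[[2, 3, -2],
 [2, -1, -1]]

For real matrices with standard dot products, the defining identity <Ax, y> = <x, A^* y> gives (Ax)^T y = x^T (A^*) y, i.e. x^T A^T y = x^T (A^*) y. Since this holds for all x, y, we must have A^* = A^T. Therefore
A^* =
[[2, 3, -2],
 [2, -1, -1]].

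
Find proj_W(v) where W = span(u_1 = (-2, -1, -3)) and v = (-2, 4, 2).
proj_W(v) = (6/7, 3/7, 9/7)

Set up U = [u_1 | ... | u_1] ∈ R^(3×1). The projector onto W = col(U) is P = U (U^T U)^(-1) U^T.
Compute U^T U =
  [14],
and U^T v = (-6).
Solve U^T U · c = U^T v for the coefficients: c = (-3/7). The projection is proj_W(v) = U c.
Check: (v - proj_W(v)) · u_1 = 0  (should be 0).
Result: proj_W(v) = (6/7, 3/7, 9/7).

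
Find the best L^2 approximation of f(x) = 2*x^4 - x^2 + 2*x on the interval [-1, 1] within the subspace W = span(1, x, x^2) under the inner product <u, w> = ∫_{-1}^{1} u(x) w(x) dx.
g(x) = 5*x^2/7 + 2*x - 6/35

The best approximation g ∈ W is the orthogonal projection of f onto W. Writing g = a_0 + a_1 x + a_2 x^2, the coefficients solve the normal equations G · a = b where
  G_{ij} = <φ_i, φ_j> and b_i = <f, φ_i>, with φ_0 = 1, φ_1 = x, φ_2 = x^2.
G =
  [2, 0, 2/3]
  [0, 2/3, 0]
  [2/3, 0, 2/5],
b = (2/15, 4/3, 6/35).
Solving gives a_0 = -6/35, a_1 = 2, a_2 = 5/7, so
  g(x) = 5*x^2/7 + 2*x - 6/35.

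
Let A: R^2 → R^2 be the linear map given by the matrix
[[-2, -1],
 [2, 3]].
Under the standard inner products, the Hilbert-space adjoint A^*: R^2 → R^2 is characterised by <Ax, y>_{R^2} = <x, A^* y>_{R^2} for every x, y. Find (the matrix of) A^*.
A^* = A^T =
[[-2, 2],
 [-1, 3]]

For real matrices with standard dot products, the defining identity <Ax, y> = <x, A^* y> gives (Ax)^T y = x^T (A^*) y, i.e. x^T A^T y = x^T (A^*) y. Since this holds for all x, y, we must have A^* = A^T. Therefore
A^* =
[[-2, 2],
 [-1, 3]].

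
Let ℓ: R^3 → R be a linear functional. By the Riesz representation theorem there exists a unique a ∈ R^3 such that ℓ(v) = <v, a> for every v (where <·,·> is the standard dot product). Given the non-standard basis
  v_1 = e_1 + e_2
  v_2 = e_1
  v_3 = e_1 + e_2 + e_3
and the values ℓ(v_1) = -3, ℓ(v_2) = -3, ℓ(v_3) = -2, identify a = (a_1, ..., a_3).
a = (-3, 0, 1)

Write a = (a_1, ..., a_3) in the standard basis. For each basis vector v_i, ℓ(v_i) = <v_i, a> is a linear equation in the a_j's. Collect the n equations into a matrix system V a = ℓ, where row i of V is v_i (expressed in the standard basis). Since V is invertible (lower-triangular with 1s on the diagonal, up to permutation), solve by back-substitution:
  V =
[[1, 1, 0],
 [1, 0, 0],
 [1, 1, 1]]
  V a = (-3, -3, -2)
Solving gives a = (-3, 0, 1).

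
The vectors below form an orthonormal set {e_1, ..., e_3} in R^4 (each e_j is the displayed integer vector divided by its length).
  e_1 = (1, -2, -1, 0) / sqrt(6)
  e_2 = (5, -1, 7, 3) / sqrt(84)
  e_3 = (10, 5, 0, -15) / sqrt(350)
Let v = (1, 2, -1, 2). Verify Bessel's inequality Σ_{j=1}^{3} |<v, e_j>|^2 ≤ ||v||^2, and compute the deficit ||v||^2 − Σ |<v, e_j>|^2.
Σ |<v, e_j>|^2 = 1; ||v||^2 = 10; deficit = 9

Write each e_j = u_j / sqrt(<u_j, u_j>) where u_j is the displayed integer vector. Then <v, e_j> = <v, u_j> / sqrt(<u_j, u_j>), so |<v, e_j>|^2 = <v, u_j>^2 / <u_j, u_j>.
Coefficients: <v, e_1> = -2/sqrt(6), <v, e_2> = 2/sqrt(84), <v, e_3> = -10/sqrt(350).
Square and sum: Σ |<v, e_j>|^2 = 1.
Compute ||v||^2 = v·v = 10.
Deficit = 10 − 1 = 9 ≥ 0, confirming Bessel's inequality. (The deficit equals ||v − Σ <v,e_j> e_j||^2, the squared distance from v to span{e_j}.)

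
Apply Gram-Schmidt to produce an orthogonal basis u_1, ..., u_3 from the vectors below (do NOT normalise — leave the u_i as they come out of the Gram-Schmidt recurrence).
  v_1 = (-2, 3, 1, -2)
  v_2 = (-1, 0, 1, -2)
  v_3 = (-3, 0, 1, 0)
Orthogonal basis:
  u_1 = (-2, 3, 1, -2)
  u_2 = (-2/9, -7/6, 11/18, -11/9)
  u_3 = (-126/59, -42/59, 22/59, 74/59)

Apply the Gram-Schmidt recurrence
  u_1 = v_1
  u_i = v_i − Σ_{j<i} ((v_i · u_j) / (u_j · u_j)) · u_j.

Step by step this gives:
  u_1 = (-2, 3, 1, -2)
  u_2 = (-2/9, -7/6, 11/18, -11/9)
  u_3 = (-126/59, -42/59, 22/59, 74/59)

Orthogonality check:
  u_2 · u_1 = 0 (should be 0)
  u_3 · u_1 = 0 (should be 0)
  u_3 · u_2 = 0 (should be 0)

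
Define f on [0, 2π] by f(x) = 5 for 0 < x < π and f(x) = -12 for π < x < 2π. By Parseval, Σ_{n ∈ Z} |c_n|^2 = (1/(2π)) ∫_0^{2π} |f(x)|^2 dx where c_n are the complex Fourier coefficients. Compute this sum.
Σ |c_n|^2 = 169/2

Parseval equates the L^2 energy of f (normalised by 1/(2π)) with the ℓ^2 sum of its Fourier coefficients: (1/(2π)) ∫_0^{2π} |f|^2 = Σ |c_n|^2.
Compute the left side: (1/(2π)) [∫_0^π 5^2 dx + ∫_π^{2π} (-12)^2 dx] = (1/(2π)) · (25π + 144π) = (25 + 144)/2 = 169/2.
So Σ_{n ∈ Z} |c_n|^2 = 169/2.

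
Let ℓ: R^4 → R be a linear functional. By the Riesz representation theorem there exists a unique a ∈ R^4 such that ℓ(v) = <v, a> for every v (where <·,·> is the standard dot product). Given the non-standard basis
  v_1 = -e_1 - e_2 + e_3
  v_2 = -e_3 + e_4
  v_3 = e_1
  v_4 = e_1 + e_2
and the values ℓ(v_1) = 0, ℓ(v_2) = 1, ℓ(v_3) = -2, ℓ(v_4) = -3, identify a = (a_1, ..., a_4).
a = (-2, -1, -3, -2)

Write a = (a_1, ..., a_4) in the standard basis. For each basis vector v_i, ℓ(v_i) = <v_i, a> is a linear equation in the a_j's. Collect the n equations into a matrix system V a = ℓ, where row i of V is v_i (expressed in the standard basis). Since V is invertible (lower-triangular with 1s on the diagonal, up to permutation), solve by back-substitution:
  V =
[[-1, -1, 1, 0],
 [0, 0, -1, 1],
 [1, 0, 0, 0],
 [1, 1, 0, 0]]
  V a = (0, 1, -2, -3)
Solving gives a = (-2, -1, -3, -2).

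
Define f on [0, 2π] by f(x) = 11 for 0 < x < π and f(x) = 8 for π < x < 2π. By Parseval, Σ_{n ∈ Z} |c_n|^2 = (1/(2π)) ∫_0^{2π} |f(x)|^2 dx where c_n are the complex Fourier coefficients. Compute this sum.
Σ |c_n|^2 = 185/2

Parseval equates the L^2 energy of f (normalised by 1/(2π)) with the ℓ^2 sum of its Fourier coefficients: (1/(2π)) ∫_0^{2π} |f|^2 = Σ |c_n|^2.
Compute the left side: (1/(2π)) [∫_0^π 11^2 dx + ∫_π^{2π} 8^2 dx] = (1/(2π)) · (121π + 64π) = (121 + 64)/2 = 185/2.
So Σ_{n ∈ Z} |c_n|^2 = 185/2.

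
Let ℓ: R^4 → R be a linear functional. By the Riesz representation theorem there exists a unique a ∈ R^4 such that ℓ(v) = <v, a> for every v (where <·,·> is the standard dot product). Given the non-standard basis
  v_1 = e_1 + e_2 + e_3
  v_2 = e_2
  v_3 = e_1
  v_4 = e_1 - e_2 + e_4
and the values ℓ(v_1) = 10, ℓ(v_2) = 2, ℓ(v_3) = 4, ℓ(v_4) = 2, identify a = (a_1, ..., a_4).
a = (4, 2, 4, 0)

Write a = (a_1, ..., a_4) in the standard basis. For each basis vector v_i, ℓ(v_i) = <v_i, a> is a linear equation in the a_j's. Collect the n equations into a matrix system V a = ℓ, where row i of V is v_i (expressed in the standard basis). Since V is invertible (lower-triangular with 1s on the diagonal, up to permutation), solve by back-substitution:
  V =
[[1, 1, 1, 0],
 [0, 1, 0, 0],
 [1, 0, 0, 0],
 [1, -1, 0, 1]]
  V a = (10, 2, 4, 2)
Solving gives a = (4, 2, 4, 0).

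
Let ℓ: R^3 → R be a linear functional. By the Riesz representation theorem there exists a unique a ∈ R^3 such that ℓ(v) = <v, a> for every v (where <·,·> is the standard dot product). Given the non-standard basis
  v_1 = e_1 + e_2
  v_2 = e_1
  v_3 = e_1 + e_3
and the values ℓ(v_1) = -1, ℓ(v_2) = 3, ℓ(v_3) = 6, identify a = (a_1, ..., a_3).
a = (3, -4, 3)

Write a = (a_1, ..., a_3) in the standard basis. For each basis vector v_i, ℓ(v_i) = <v_i, a> is a linear equation in the a_j's. Collect the n equations into a matrix system V a = ℓ, where row i of V is v_i (expressed in the standard basis). Since V is invertible (lower-triangular with 1s on the diagonal, up to permutation), solve by back-substitution:
  V =
[[1, 1, 0],
 [1, 0, 0],
 [1, 0, 1]]
  V a = (-1, 3, 6)
Solving gives a = (3, -4, 3).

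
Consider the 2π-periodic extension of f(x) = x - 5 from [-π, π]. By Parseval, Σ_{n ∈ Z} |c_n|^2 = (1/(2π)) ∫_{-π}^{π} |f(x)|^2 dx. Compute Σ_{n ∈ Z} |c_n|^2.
Σ |c_n|^2 = π^2/3 + 25

Expand and integrate term by term over [-π, π]:
  ∫ (x)^2 dx = 1·(2π^3/3); ∫ 2·1·(-5)·x dx = 0 (odd integrand); ∫ (-5)^2 dx = 25·2π.
So (1/(2π)) ∫_{-π}^{π} (x - 5)^2 dx = 1π^2/3 + 25 = π^2/3 + 25.
Parseval ⇒ Σ |c_n|^2 = π^2/3 + 25.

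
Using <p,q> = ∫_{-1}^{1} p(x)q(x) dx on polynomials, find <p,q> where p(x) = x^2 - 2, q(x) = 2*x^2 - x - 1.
<p,q> = 22/15

Expand the product: p(x)·q(x) = 2*x^4 - x^3 - 5*x^2 + 2*x + 2.
∫_{-1}^{1} of each monomial x^k gives [2/(k+1) if k even, 0 if k odd]. Integrating term-by-term (or equivalently evaluating the antiderivative F(x) = 2*x^5/5 - x^4/4 - 5*x^3/3 + x^2 + 2*x at the endpoints):
  F(1) − F(−1) = 89/60 − (1/60) = 22/15.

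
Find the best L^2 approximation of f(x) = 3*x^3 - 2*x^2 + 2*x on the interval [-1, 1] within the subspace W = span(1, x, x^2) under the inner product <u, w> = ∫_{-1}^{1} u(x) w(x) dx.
g(x) = -2*x^2 + 19*x/5

The best approximation g ∈ W is the orthogonal projection of f onto W. Writing g = a_0 + a_1 x + a_2 x^2, the coefficients solve the normal equations G · a = b where
  G_{ij} = <φ_i, φ_j> and b_i = <f, φ_i>, with φ_0 = 1, φ_1 = x, φ_2 = x^2.
G =
  [2, 0, 2/3]
  [0, 2/3, 0]
  [2/3, 0, 2/5],
b = (-4/3, 38/15, -4/5).
Solving gives a_0 = 0, a_1 = 19/5, a_2 = -2, so
  g(x) = -2*x^2 + 19*x/5.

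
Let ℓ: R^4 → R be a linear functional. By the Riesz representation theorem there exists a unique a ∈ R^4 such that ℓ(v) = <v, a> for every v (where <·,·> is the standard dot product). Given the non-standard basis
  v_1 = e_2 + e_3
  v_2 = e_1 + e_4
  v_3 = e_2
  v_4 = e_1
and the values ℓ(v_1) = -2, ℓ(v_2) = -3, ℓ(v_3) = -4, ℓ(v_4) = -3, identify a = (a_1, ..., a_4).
a = (-3, -4, 2, 0)

Write a = (a_1, ..., a_4) in the standard basis. For each basis vector v_i, ℓ(v_i) = <v_i, a> is a linear equation in the a_j's. Collect the n equations into a matrix system V a = ℓ, where row i of V is v_i (expressed in the standard basis). Since V is invertible (lower-triangular with 1s on the diagonal, up to permutation), solve by back-substitution:
  V =
[[0, 1, 1, 0],
 [1, 0, 0, 1],
 [0, 1, 0, 0],
 [1, 0, 0, 0]]
  V a = (-2, -3, -4, -3)
Solving gives a = (-3, -4, 2, 0).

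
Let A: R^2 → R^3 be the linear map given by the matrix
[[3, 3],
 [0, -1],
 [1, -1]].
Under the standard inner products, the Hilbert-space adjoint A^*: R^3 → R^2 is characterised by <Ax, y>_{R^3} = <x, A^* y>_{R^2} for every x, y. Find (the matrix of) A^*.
A^* = A^T =
[[3, 0, 1],
 [3, -1, -1]]

For real matrices with standard dot products, the defining identity <Ax, y> = <x, A^* y> gives (Ax)^T y = x^T (A^*) y, i.e. x^T A^T y = x^T (A^*) y. Since this holds for all x, y, we must have A^* = A^T. Therefore
A^* =
[[3, 0, 1],
 [3, -1, -1]].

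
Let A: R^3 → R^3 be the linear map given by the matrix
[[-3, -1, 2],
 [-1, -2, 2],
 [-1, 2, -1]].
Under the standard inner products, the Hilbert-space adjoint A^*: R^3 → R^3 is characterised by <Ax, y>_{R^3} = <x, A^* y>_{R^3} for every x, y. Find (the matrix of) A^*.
A^* = A^T =
[[-3, -1, -1],
 [-1, -2, 2],
 [2, 2, -1]]

For real matrices with standard dot products, the defining identity <Ax, y> = <x, A^* y> gives (Ax)^T y = x^T (A^*) y, i.e. x^T A^T y = x^T (A^*) y. Since this holds for all x, y, we must have A^* = A^T. Therefore
A^* =
[[-3, -1, -1],
 [-1, -2, 2],
 [2, 2, -1]].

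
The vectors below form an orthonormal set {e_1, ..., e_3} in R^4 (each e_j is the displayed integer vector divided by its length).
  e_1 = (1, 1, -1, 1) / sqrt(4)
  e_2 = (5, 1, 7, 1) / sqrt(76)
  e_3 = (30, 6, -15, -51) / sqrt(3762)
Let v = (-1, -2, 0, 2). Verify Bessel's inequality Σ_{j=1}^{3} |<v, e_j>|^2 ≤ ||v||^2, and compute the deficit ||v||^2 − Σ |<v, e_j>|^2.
Σ |<v, e_j>|^2 = 67/11; ||v||^2 = 9; deficit = 32/11

Write each e_j = u_j / sqrt(<u_j, u_j>) where u_j is the displayed integer vector. Then <v, e_j> = <v, u_j> / sqrt(<u_j, u_j>), so |<v, e_j>|^2 = <v, u_j>^2 / <u_j, u_j>.
Coefficients: <v, e_1> = -1/sqrt(4), <v, e_2> = -5/sqrt(76), <v, e_3> = -144/sqrt(3762).
Square and sum: Σ |<v, e_j>|^2 = 67/11.
Compute ||v||^2 = v·v = 9.
Deficit = 9 − 67/11 = 32/11 ≥ 0, confirming Bessel's inequality. (The deficit equals ||v − Σ <v,e_j> e_j||^2, the squared distance from v to span{e_j}.)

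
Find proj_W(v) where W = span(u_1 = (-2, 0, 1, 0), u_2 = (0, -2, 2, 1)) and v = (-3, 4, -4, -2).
proj_W(v) = (-108/41, 188/41, -134/41, -94/41)

Set up U = [u_1 | ... | u_2] ∈ R^(4×2). The projector onto W = col(U) is P = U (U^T U)^(-1) U^T.
Compute U^T U =
  [5, 2]
  [2, 9],
and U^T v = (2, -18).
Solve U^T U · c = U^T v for the coefficients: c = (54/41, -94/41). The projection is proj_W(v) = U c.
Check: (v - proj_W(v)) · u_1 = 0  (should be 0).
Check: (v - proj_W(v)) · u_2 = 0  (should be 0).
Result: proj_W(v) = (-108/41, 188/41, -134/41, -94/41).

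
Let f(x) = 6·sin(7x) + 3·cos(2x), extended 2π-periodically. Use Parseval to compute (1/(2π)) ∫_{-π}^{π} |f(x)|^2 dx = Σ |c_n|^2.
Σ |c_n|^2 = 45/2

Expand |f|^2 and use orthogonality of {sin(nx), cos(mx)} on [-π, π]:
  ∫_{-π}^{π} sin(nx)^2 dx = π, ∫ cos(mx)^2 dx = π, and cross terms integrate to 0.
So ∫_{-π}^{π} f(x)^2 dx = 6^2 · π + 3^2 · π = (36 + 9)π.
Divide by 2π: (36 + 9)/2 = 45/2.
By Parseval, this equals Σ |c_n|^2.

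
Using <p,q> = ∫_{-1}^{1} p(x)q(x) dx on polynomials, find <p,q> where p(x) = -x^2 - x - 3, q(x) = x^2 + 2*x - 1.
<p,q> = 44/15

Expand the product: p(x)·q(x) = -x^4 - 3*x^3 - 4*x^2 - 5*x + 3.
∫_{-1}^{1} of each monomial x^k gives [2/(k+1) if k even, 0 if k odd]. Integrating term-by-term (or equivalently evaluating the antiderivative F(x) = -x^5/5 - 3*x^4/4 - 4*x^3/3 - 5*x^2/2 + 3*x at the endpoints):
  F(1) − F(−1) = -107/60 − (-283/60) = 44/15.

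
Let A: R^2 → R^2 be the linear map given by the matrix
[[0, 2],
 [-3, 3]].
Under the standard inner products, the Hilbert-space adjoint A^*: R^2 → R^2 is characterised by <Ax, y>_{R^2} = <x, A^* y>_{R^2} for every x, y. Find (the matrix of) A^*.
A^* = A^T =
[[0, -3],
 [2, 3]]

For real matrices with standard dot products, the defining identity <Ax, y> = <x, A^* y> gives (Ax)^T y = x^T (A^*) y, i.e. x^T A^T y = x^T (A^*) y. Since this holds for all x, y, we must have A^* = A^T. Therefore
A^* =
[[0, -3],
 [2, 3]].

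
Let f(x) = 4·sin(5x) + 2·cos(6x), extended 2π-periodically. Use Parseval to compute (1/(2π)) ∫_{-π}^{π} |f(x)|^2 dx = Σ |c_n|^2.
Σ |c_n|^2 = 10

Expand |f|^2 and use orthogonality of {sin(nx), cos(mx)} on [-π, π]:
  ∫_{-π}^{π} sin(nx)^2 dx = π, ∫ cos(mx)^2 dx = π, and cross terms integrate to 0.
So ∫_{-π}^{π} f(x)^2 dx = 4^2 · π + 2^2 · π = (16 + 4)π.
Divide by 2π: (16 + 4)/2 = 10.
By Parseval, this equals Σ |c_n|^2.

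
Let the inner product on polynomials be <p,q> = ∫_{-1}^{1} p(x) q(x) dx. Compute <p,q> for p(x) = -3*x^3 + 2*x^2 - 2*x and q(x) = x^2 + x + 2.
<p,q> = 14/15

Expand the product: p(x)·q(x) = -3*x^5 - x^4 - 6*x^3 + 2*x^2 - 4*x.
∫_{-1}^{1} of each monomial x^k gives [2/(k+1) if k even, 0 if k odd]. Integrating term-by-term (or equivalently evaluating the antiderivative F(x) = -x^6/2 - x^5/5 - 3*x^4/2 + 2*x^3/3 - 2*x^2 at the endpoints):
  F(1) − F(−1) = -53/15 − (-67/15) = 14/15.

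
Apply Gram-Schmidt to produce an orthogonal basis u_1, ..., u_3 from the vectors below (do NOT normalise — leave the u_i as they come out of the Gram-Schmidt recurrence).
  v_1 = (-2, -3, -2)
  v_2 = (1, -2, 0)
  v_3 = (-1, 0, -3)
Orthogonal basis:
  u_1 = (-2, -3, -2)
  u_2 = (25/17, -22/17, 8/17)
  u_3 = (68/69, 34/69, -119/69)

Apply the Gram-Schmidt recurrence
  u_1 = v_1
  u_i = v_i − Σ_{j<i} ((v_i · u_j) / (u_j · u_j)) · u_j.

Step by step this gives:
  u_1 = (-2, -3, -2)
  u_2 = (25/17, -22/17, 8/17)
  u_3 = (68/69, 34/69, -119/69)

Orthogonality check:
  u_2 · u_1 = 0 (should be 0)
  u_3 · u_1 = 0 (should be 0)
  u_3 · u_2 = 0 (should be 0)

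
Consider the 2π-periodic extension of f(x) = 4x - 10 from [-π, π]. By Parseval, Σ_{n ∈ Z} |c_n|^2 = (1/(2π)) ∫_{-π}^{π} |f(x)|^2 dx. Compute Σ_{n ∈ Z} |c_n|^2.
Σ |c_n|^2 = 16π^2/3 + 100

Expand and integrate term by term over [-π, π]:
  ∫ (4x)^2 dx = 16·(2π^3/3); ∫ 2·4·(-10)·x dx = 0 (odd integrand); ∫ (-10)^2 dx = 100·2π.
So (1/(2π)) ∫_{-π}^{π} (4x - 10)^2 dx = 16π^2/3 + 100 = 16π^2/3 + 100.
Parseval ⇒ Σ |c_n|^2 = 16π^2/3 + 100.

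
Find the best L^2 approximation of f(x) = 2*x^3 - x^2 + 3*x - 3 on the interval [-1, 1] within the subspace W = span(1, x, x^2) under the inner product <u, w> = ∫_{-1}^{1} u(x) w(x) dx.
g(x) = -x^2 + 21*x/5 - 3

The best approximation g ∈ W is the orthogonal projection of f onto W. Writing g = a_0 + a_1 x + a_2 x^2, the coefficients solve the normal equations G · a = b where
  G_{ij} = <φ_i, φ_j> and b_i = <f, φ_i>, with φ_0 = 1, φ_1 = x, φ_2 = x^2.
G =
  [2, 0, 2/3]
  [0, 2/3, 0]
  [2/3, 0, 2/5],
b = (-20/3, 14/5, -12/5).
Solving gives a_0 = -3, a_1 = 21/5, a_2 = -1, so
  g(x) = -x^2 + 21*x/5 - 3.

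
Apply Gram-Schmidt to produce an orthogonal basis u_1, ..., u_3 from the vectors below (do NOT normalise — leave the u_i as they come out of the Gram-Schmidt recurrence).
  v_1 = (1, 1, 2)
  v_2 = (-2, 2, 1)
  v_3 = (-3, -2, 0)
Orthogonal basis:
  u_1 = (1, 1, 2)
  u_2 = (-7/3, 5/3, 1/3)
  u_3 = (-57/50, -19/10, 38/25)

Apply the Gram-Schmidt recurrence
  u_1 = v_1
  u_i = v_i − Σ_{j<i} ((v_i · u_j) / (u_j · u_j)) · u_j.

Step by step this gives:
  u_1 = (1, 1, 2)
  u_2 = (-7/3, 5/3, 1/3)
  u_3 = (-57/50, -19/10, 38/25)

Orthogonality check:
  u_2 · u_1 = 0 (should be 0)
  u_3 · u_1 = 0 (should be 0)
  u_3 · u_2 = 0 (should be 0)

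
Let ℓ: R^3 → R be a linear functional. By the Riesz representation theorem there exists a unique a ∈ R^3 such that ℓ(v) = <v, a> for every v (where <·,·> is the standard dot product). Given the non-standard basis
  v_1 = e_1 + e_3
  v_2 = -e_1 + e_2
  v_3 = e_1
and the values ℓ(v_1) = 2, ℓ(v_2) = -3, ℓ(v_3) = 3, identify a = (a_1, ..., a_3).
a = (3, 0, -1)

Write a = (a_1, ..., a_3) in the standard basis. For each basis vector v_i, ℓ(v_i) = <v_i, a> is a linear equation in the a_j's. Collect the n equations into a matrix system V a = ℓ, where row i of V is v_i (expressed in the standard basis). Since V is invertible (lower-triangular with 1s on the diagonal, up to permutation), solve by back-substitution:
  V =
[[1, 0, 1],
 [-1, 1, 0],
 [1, 0, 0]]
  V a = (2, -3, 3)
Solving gives a = (3, 0, -1).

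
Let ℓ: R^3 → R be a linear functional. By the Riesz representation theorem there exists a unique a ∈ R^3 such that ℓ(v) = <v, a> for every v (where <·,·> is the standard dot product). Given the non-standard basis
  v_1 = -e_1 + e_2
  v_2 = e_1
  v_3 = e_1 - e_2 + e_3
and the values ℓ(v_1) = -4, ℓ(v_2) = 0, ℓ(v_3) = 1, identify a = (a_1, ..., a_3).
a = (0, -4, -3)

Write a = (a_1, ..., a_3) in the standard basis. For each basis vector v_i, ℓ(v_i) = <v_i, a> is a linear equation in the a_j's. Collect the n equations into a matrix system V a = ℓ, where row i of V is v_i (expressed in the standard basis). Since V is invertible (lower-triangular with 1s on the diagonal, up to permutation), solve by back-substitution:
  V =
[[-1, 1, 0],
 [1, 0, 0],
 [1, -1, 1]]
  V a = (-4, 0, 1)
Solving gives a = (0, -4, -3).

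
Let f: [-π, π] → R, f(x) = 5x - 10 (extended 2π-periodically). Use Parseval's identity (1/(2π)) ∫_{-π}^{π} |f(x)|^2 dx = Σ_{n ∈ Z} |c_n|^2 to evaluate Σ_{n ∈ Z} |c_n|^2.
Σ |c_n|^2 = 25π^2/3 + 100

Expand and integrate term by term over [-π, π]:
  ∫ (5x)^2 dx = 25·(2π^3/3); ∫ 2·5·(-10)·x dx = 0 (odd integrand); ∫ (-10)^2 dx = 100·2π.
So (1/(2π)) ∫_{-π}^{π} (5x - 10)^2 dx = 25π^2/3 + 100 = 25π^2/3 + 100.
Parseval ⇒ Σ |c_n|^2 = 25π^2/3 + 100.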